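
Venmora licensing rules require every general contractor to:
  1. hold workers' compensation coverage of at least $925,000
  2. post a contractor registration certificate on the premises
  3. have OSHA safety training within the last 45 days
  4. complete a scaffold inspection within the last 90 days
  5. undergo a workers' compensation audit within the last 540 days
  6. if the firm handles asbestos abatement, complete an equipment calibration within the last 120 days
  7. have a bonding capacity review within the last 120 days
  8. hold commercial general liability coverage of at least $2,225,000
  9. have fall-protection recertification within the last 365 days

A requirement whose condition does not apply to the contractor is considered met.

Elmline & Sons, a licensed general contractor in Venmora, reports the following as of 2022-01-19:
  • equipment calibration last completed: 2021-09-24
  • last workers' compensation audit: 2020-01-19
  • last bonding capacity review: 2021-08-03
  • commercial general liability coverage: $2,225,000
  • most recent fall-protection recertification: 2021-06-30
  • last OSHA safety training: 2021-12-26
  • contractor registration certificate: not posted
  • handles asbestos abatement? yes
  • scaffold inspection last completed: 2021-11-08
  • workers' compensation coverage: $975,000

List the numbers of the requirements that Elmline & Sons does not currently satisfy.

1. workers' compensation coverage $975,000 ≥ $925,000 → met
2. contractor registration certificate absent → not met
3. OSHA safety training 24 days ago vs limit 45 → met
4. scaffold inspection 72 days ago vs limit 90 → met
5. workers' compensation audit 731 days ago vs limit 540 → not met
6. condition 'handles asbestos abatement' holds; equipment calibration 117 days ago vs limit 120 → met
7. bonding capacity review 169 days ago vs limit 120 → not met
8. commercial general liability coverage $2,225,000 ≥ $2,225,000 → met
9. fall-protection recertification 203 days ago vs limit 365 → met
Not met: 2, 5, 7

2, 5, 7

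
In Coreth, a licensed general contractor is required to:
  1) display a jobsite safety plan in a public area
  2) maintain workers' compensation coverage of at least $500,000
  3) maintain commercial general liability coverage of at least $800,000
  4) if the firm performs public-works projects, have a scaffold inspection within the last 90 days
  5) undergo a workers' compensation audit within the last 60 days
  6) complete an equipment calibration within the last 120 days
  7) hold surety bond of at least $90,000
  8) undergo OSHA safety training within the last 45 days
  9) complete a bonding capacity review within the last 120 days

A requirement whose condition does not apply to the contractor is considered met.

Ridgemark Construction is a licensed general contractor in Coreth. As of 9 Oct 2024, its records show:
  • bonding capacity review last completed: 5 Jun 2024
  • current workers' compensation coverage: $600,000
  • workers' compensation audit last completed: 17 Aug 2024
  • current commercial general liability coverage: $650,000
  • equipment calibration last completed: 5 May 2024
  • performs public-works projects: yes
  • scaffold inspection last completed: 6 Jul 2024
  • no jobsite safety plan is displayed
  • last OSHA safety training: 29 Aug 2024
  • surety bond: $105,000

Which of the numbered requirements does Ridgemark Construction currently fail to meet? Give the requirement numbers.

1, 3, 4, 6, 9

1. jobsite safety plan absent → not met
2. workers' compensation coverage $600,000 ≥ $500,000 → met
3. commercial general liability coverage $650,000 < $800,000 → not met
4. condition 'performs public-works projects' holds; scaffold inspection 95 days ago vs limit 90 → not met
5. workers' compensation audit 53 days ago vs limit 60 → met
6. equipment calibration 157 days ago vs limit 120 → not met
7. surety bond $105,000 ≥ $90,000 → met
8. OSHA safety training 41 days ago vs limit 45 → met
9. bonding capacity review 126 days ago vs limit 120 → not met
Not met: 1, 3, 4, 6, 9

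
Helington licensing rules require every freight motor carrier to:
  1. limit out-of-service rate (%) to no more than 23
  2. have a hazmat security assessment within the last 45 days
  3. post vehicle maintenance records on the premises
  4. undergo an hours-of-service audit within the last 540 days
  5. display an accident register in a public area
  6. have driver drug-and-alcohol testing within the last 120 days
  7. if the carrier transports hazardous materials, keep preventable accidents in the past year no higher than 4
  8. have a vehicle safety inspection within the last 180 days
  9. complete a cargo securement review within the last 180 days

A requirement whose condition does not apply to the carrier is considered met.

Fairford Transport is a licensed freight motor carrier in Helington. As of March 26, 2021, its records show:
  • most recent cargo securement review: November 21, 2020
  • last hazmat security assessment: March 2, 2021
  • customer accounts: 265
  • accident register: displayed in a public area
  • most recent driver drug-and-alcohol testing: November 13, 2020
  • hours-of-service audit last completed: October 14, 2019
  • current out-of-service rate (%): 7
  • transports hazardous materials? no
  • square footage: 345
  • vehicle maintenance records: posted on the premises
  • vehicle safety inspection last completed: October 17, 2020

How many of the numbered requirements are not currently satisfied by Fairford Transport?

1

1. out-of-service rate (%) 7 ≤ 23 → met
2. hazmat security assessment 24 days ago vs limit 45 → met
3. vehicle maintenance records present → met
4. hours-of-service audit 529 days ago vs limit 540 → met
5. accident register present → met
6. driver drug-and-alcohol testing 133 days ago vs limit 120 → not met
7. condition 'transports hazardous materials' does not hold → requirement n/a → met
8. vehicle safety inspection 160 days ago vs limit 180 → met
9. cargo securement review 125 days ago vs limit 180 → met
Not met: 1 of 9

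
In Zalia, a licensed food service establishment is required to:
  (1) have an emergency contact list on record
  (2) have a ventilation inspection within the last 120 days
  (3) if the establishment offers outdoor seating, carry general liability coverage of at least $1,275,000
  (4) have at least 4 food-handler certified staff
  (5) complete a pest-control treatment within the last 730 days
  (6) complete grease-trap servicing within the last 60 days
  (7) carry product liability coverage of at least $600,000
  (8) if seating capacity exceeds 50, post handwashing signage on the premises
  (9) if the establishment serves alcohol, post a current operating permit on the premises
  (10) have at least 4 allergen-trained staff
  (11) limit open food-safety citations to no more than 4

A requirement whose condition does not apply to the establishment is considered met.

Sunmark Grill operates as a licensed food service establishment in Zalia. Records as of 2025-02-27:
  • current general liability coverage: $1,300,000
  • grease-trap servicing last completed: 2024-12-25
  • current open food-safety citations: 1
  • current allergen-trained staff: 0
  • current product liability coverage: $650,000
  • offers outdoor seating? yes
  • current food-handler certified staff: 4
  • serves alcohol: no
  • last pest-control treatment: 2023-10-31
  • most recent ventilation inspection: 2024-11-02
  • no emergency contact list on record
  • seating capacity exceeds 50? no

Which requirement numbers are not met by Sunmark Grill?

1. emergency contact list absent → not met
2. ventilation inspection 117 days ago vs limit 120 → met
3. condition 'offers outdoor seating' holds; general liability coverage $1,300,000 ≥ $1,275,000 → met
4. food-handler certified staff 4 ≥ 4 → met
5. pest-control treatment 485 days ago vs limit 730 → met
6. grease-trap servicing 64 days ago vs limit 60 → not met
7. product liability coverage $650,000 ≥ $600,000 → met
8. condition 'seating capacity exceeds 50' does not hold → requirement n/a → met
9. condition 'serves alcohol' does not hold → requirement n/a → met
10. allergen-trained staff 0 < 4 → not met
11. open food-safety citations 1 ≤ 4 → met
Not met: 1, 6, 10

1, 6, 10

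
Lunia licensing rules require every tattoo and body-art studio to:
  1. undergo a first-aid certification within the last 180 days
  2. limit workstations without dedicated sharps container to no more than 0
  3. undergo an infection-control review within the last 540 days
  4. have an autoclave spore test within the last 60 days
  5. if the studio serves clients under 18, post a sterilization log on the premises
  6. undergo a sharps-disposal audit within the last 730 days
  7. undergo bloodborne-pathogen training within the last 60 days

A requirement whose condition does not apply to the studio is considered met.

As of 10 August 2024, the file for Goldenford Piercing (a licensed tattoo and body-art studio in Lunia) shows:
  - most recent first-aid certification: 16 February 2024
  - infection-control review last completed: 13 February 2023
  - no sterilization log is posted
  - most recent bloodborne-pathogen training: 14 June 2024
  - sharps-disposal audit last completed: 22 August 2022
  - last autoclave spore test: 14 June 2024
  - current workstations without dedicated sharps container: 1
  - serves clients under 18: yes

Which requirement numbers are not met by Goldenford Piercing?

1. first-aid certification 176 days ago vs limit 180 → met
2. workstations without dedicated sharps container 1 > 0 → not met
3. infection-control review 544 days ago vs limit 540 → not met
4. autoclave spore test 57 days ago vs limit 60 → met
5. condition 'serves clients under 18' holds; sterilization log absent → not met
6. sharps-disposal audit 719 days ago vs limit 730 → met
7. bloodborne-pathogen training 57 days ago vs limit 60 → met
Not met: 2, 3, 5

2, 3, 5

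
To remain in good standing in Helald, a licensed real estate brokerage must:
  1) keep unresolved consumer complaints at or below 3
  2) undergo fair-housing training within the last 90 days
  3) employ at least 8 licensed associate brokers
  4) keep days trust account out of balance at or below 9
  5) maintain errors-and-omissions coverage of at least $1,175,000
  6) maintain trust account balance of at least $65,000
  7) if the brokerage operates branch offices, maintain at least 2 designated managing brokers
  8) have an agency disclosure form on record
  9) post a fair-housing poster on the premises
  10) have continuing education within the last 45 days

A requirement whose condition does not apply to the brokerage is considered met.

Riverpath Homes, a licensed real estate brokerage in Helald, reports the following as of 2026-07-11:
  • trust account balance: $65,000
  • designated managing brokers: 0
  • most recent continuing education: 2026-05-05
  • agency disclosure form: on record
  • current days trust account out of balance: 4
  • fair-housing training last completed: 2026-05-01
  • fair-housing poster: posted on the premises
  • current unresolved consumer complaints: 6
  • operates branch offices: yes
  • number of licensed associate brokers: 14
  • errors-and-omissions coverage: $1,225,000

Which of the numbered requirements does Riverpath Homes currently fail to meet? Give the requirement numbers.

1. unresolved consumer complaints 6 > 3 → not met
2. fair-housing training 71 days ago vs limit 90 → met
3. licensed associate brokers 14 ≥ 8 → met
4. days trust account out of balance 4 ≤ 9 → met
5. errors-and-omissions coverage $1,225,000 ≥ $1,175,000 → met
6. trust account balance $65,000 ≥ $65,000 → met
7. condition 'operates branch offices' holds; designated managing brokers 0 < 2 → not met
8. agency disclosure form present → met
9. fair-housing poster present → met
10. continuing education 67 days ago vs limit 45 → not met
Not met: 1, 7, 10

1, 7, 10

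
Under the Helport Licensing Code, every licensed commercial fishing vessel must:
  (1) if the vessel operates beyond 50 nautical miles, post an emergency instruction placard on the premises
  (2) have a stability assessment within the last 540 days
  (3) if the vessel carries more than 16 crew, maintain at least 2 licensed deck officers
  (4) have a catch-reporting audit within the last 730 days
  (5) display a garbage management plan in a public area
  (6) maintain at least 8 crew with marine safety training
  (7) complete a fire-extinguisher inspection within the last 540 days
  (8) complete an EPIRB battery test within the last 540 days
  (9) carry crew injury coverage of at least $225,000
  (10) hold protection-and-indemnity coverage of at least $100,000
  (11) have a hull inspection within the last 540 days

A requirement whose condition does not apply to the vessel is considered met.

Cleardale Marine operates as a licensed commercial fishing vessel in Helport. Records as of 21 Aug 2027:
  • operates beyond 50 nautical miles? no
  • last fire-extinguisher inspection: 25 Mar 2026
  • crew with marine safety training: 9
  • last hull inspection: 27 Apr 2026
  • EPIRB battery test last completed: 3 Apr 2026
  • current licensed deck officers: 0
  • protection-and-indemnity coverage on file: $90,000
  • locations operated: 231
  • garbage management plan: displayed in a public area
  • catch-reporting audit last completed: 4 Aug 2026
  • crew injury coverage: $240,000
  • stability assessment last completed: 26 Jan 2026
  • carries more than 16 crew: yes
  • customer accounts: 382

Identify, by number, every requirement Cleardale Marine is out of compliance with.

1. condition 'operates beyond 50 nautical miles' does not hold → requirement n/a → met
2. stability assessment 572 days ago vs limit 540 → not met
3. condition 'carries more than 16 crew' holds; licensed deck officers 0 < 2 → not met
4. catch-reporting audit 382 days ago vs limit 730 → met
5. garbage management plan present → met
6. crew with marine safety training 9 ≥ 8 → met
7. fire-extinguisher inspection 514 days ago vs limit 540 → met
8. EPIRB battery test 505 days ago vs limit 540 → met
9. crew injury coverage $240,000 ≥ $225,000 → met
10. protection-and-indemnity coverage $90,000 < $100,000 → not met
11. hull inspection 481 days ago vs limit 540 → met
Not met: 2, 3, 10

2, 3, 10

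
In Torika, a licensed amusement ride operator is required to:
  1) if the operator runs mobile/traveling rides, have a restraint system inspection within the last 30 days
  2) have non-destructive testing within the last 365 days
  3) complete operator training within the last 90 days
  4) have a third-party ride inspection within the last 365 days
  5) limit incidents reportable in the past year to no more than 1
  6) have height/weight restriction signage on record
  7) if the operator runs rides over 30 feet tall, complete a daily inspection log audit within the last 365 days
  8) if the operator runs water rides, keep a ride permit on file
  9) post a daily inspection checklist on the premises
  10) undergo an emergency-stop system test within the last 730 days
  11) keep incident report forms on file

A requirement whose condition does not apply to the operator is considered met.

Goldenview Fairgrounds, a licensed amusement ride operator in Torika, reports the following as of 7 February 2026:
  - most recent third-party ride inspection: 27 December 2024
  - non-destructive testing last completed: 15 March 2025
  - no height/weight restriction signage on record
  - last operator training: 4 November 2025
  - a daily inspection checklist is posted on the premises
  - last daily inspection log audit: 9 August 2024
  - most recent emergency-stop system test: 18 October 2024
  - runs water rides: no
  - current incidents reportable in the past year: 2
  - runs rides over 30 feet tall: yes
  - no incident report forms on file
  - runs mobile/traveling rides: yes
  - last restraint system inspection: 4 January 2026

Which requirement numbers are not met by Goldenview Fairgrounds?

1. condition 'runs mobile/traveling rides' holds; restraint system inspection 34 days ago vs limit 30 → not met
2. non-destructive testing 329 days ago vs limit 365 → met
3. operator training 95 days ago vs limit 90 → not met
4. third-party ride inspection 407 days ago vs limit 365 → not met
5. incidents reportable in the past year 2 > 1 → not met
6. height/weight restriction signage absent → not met
7. condition 'runs rides over 30 feet tall' holds; daily inspection log audit 547 days ago vs limit 365 → not met
8. condition 'runs water rides' does not hold → requirement n/a → met
9. daily inspection checklist present → met
10. emergency-stop system test 477 days ago vs limit 730 → met
11. incident report forms absent → not met
Not met: 1, 3, 4, 5, 6, 7, 11

1, 3, 4, 5, 6, 7, 11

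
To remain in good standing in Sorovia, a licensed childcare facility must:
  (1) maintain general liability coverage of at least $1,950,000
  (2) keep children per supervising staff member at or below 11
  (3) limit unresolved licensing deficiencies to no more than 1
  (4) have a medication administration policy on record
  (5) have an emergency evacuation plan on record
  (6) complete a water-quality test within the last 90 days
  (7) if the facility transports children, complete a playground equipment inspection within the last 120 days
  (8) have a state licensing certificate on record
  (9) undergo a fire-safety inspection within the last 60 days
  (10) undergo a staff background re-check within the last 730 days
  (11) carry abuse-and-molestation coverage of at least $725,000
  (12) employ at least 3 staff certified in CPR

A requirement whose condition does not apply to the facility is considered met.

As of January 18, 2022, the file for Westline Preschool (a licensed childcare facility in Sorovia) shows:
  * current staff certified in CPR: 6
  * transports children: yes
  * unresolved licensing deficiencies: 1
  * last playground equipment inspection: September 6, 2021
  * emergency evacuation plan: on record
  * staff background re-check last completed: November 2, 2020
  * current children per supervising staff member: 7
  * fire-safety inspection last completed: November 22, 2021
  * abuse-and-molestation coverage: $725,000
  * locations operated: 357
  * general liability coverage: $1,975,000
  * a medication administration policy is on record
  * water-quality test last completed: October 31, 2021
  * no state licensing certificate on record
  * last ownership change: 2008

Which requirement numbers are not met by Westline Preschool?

7, 8

1. general liability coverage $1,975,000 ≥ $1,950,000 → met
2. children per supervising staff member 7 ≤ 11 → met
3. unresolved licensing deficiencies 1 ≤ 1 → met
4. medication administration policy present → met
5. emergency evacuation plan present → met
6. water-quality test 79 days ago vs limit 90 → met
7. condition 'transports children' holds; playground equipment inspection 134 days ago vs limit 120 → not met
8. state licensing certificate absent → not met
9. fire-safety inspection 57 days ago vs limit 60 → met
10. staff background re-check 442 days ago vs limit 730 → met
11. abuse-and-molestation coverage $725,000 ≥ $725,000 → met
12. staff certified in CPR 6 ≥ 3 → met
Not met: 7, 8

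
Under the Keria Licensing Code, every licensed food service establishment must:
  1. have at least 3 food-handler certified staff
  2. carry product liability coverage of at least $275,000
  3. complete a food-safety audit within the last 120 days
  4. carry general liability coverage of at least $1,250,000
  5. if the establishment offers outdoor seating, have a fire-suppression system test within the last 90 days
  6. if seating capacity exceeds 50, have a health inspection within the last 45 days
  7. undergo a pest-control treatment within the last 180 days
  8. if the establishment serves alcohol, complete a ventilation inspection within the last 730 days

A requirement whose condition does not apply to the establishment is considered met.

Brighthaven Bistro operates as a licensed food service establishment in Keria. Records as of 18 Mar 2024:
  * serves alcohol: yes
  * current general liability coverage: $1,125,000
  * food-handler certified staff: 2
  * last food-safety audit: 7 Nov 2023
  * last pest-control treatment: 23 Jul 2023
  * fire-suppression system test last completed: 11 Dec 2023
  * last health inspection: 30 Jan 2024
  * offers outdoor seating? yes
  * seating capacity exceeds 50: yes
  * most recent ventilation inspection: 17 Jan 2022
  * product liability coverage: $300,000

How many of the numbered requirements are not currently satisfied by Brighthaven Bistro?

1. food-handler certified staff 2 < 3 → not met
2. product liability coverage $300,000 ≥ $275,000 → met
3. food-safety audit 132 days ago vs limit 120 → not met
4. general liability coverage $1,125,000 < $1,250,000 → not met
5. condition 'offers outdoor seating' holds; fire-suppression system test 98 days ago vs limit 90 → not met
6. condition 'seating capacity exceeds 50' holds; health inspection 48 days ago vs limit 45 → not met
7. pest-control treatment 239 days ago vs limit 180 → not met
8. condition 'serves alcohol' holds; ventilation inspection 791 days ago vs limit 730 → not met
Not met: 7 of 8

7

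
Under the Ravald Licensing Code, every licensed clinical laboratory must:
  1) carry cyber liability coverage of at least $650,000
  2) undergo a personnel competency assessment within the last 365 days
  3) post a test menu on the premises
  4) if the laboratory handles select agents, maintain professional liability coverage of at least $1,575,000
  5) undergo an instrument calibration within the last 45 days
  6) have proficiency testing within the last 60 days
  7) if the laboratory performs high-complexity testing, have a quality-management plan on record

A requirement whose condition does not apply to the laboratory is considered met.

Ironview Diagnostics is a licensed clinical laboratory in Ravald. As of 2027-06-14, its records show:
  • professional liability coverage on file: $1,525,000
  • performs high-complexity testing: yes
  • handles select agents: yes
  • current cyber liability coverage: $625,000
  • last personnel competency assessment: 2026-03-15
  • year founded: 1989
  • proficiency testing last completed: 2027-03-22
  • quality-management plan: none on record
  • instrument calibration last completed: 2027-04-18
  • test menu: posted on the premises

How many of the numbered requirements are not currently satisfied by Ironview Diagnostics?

1. cyber liability coverage $625,000 < $650,000 → not met
2. personnel competency assessment 456 days ago vs limit 365 → not met
3. test menu present → met
4. condition 'handles select agents' holds; professional liability coverage $1,525,000 < $1,575,000 → not met
5. instrument calibration 57 days ago vs limit 45 → not met
6. proficiency testing 84 days ago vs limit 60 → not met
7. condition 'performs high-complexity testing' holds; quality-management plan absent → not met
Not met: 6 of 7

6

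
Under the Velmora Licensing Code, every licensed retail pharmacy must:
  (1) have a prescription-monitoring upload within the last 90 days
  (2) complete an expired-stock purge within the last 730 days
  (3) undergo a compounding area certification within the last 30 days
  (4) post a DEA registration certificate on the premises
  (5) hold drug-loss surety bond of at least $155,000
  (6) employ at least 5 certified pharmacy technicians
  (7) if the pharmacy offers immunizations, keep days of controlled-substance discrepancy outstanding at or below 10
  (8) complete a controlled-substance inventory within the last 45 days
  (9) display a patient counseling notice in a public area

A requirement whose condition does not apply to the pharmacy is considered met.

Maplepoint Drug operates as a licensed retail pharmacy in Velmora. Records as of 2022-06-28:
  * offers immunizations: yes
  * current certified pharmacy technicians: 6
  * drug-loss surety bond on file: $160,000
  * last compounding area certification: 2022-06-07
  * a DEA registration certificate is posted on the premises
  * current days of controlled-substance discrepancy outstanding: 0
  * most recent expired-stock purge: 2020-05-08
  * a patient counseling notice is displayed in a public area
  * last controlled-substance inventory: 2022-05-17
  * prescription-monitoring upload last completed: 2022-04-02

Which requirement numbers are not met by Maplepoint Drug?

2

1. prescription-monitoring upload 87 days ago vs limit 90 → met
2. expired-stock purge 781 days ago vs limit 730 → not met
3. compounding area certification 21 days ago vs limit 30 → met
4. DEA registration certificate present → met
5. drug-loss surety bond $160,000 ≥ $155,000 → met
6. certified pharmacy technicians 6 ≥ 5 → met
7. condition 'offers immunizations' holds; days of controlled-substance discrepancy outstanding 0 ≤ 10 → met
8. controlled-substance inventory 42 days ago vs limit 45 → met
9. patient counseling notice present → met
Not met: 2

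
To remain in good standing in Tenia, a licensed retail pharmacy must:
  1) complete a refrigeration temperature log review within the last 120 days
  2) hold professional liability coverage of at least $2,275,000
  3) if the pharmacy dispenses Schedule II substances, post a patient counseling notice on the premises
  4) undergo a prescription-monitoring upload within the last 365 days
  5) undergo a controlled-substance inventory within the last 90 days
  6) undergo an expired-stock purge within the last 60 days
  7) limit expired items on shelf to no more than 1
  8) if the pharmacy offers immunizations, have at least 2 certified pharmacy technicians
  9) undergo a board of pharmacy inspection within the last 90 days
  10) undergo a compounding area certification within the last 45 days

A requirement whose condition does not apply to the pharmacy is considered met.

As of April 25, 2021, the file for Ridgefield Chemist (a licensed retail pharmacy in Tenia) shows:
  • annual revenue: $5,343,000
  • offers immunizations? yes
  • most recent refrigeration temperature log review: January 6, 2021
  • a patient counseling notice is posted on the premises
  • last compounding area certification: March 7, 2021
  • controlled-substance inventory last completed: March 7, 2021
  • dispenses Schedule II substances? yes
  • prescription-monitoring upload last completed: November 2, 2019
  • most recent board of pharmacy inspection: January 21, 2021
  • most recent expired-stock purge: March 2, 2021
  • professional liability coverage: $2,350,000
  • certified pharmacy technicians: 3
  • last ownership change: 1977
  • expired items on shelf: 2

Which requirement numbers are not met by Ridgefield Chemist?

4, 7, 9, 10

1. refrigeration temperature log review 109 days ago vs limit 120 → met
2. professional liability coverage $2,350,000 ≥ $2,275,000 → met
3. condition 'dispenses Schedule II substances' holds; patient counseling notice present → met
4. prescription-monitoring upload 540 days ago vs limit 365 → not met
5. controlled-substance inventory 49 days ago vs limit 90 → met
6. expired-stock purge 54 days ago vs limit 60 → met
7. expired items on shelf 2 > 1 → not met
8. condition 'offers immunizations' holds; certified pharmacy technicians 3 ≥ 2 → met
9. board of pharmacy inspection 94 days ago vs limit 90 → not met
10. compounding area certification 49 days ago vs limit 45 → not met
Not met: 4, 7, 9, 10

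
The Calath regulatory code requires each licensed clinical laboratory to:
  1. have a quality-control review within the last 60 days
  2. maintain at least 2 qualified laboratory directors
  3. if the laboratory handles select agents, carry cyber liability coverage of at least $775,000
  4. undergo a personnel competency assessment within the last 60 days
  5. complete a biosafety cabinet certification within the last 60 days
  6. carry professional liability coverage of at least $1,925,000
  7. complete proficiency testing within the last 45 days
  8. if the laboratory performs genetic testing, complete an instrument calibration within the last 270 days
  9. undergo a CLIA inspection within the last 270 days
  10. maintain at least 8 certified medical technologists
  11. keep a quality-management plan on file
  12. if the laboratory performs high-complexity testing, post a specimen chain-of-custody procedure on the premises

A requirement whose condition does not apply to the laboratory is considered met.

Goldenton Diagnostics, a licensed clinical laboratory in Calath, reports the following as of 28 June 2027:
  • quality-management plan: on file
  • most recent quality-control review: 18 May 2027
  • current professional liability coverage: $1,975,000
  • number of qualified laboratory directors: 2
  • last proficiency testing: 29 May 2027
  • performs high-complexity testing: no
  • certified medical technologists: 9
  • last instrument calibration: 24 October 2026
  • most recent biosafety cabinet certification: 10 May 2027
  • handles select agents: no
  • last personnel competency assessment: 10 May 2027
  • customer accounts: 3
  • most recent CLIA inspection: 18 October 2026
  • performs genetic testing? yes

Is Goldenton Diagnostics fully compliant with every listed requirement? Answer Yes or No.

Yes

1. quality-control review 41 days ago vs limit 60 → met
2. qualified laboratory directors 2 ≥ 2 → met
3. condition 'handles select agents' does not hold → requirement n/a → met
4. personnel competency assessment 49 days ago vs limit 60 → met
5. biosafety cabinet certification 49 days ago vs limit 60 → met
6. professional liability coverage $1,975,000 ≥ $1,925,000 → met
7. proficiency testing 30 days ago vs limit 45 → met
8. condition 'performs genetic testing' holds; instrument calibration 247 days ago vs limit 270 → met
9. CLIA inspection 253 days ago vs limit 270 → met
10. certified medical technologists 9 ≥ 8 → met
11. quality-management plan present → met
12. condition 'performs high-complexity testing' does not hold → requirement n/a → met
All met.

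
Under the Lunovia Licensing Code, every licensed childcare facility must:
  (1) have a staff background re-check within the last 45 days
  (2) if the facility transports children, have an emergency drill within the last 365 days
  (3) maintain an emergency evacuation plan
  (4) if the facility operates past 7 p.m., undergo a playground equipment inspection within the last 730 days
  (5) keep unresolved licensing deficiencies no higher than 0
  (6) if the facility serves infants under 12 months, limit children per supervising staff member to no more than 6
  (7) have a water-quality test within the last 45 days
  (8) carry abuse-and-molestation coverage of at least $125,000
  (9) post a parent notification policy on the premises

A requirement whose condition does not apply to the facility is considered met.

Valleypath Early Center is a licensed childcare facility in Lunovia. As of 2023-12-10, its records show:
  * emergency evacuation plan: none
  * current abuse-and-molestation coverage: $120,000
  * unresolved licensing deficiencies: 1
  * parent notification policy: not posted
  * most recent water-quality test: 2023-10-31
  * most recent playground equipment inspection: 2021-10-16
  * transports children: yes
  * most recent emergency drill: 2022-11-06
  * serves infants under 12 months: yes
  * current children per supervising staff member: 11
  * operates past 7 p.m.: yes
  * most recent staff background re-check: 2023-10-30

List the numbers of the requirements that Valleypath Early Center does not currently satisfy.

1. staff background re-check 41 days ago vs limit 45 → met
2. condition 'transports children' holds; emergency drill 399 days ago vs limit 365 → not met
3. emergency evacuation plan absent → not met
4. condition 'operates past 7 p.m.' holds; playground equipment inspection 785 days ago vs limit 730 → not met
5. unresolved licensing deficiencies 1 > 0 → not met
6. condition 'serves infants under 12 months' holds; children per supervising staff member 11 > 6 → not met
7. water-quality test 40 days ago vs limit 45 → met
8. abuse-and-molestation coverage $120,000 < $125,000 → not met
9. parent notification policy absent → not met
Not met: 2, 3, 4, 5, 6, 8, 9

2, 3, 4, 5, 6, 8, 9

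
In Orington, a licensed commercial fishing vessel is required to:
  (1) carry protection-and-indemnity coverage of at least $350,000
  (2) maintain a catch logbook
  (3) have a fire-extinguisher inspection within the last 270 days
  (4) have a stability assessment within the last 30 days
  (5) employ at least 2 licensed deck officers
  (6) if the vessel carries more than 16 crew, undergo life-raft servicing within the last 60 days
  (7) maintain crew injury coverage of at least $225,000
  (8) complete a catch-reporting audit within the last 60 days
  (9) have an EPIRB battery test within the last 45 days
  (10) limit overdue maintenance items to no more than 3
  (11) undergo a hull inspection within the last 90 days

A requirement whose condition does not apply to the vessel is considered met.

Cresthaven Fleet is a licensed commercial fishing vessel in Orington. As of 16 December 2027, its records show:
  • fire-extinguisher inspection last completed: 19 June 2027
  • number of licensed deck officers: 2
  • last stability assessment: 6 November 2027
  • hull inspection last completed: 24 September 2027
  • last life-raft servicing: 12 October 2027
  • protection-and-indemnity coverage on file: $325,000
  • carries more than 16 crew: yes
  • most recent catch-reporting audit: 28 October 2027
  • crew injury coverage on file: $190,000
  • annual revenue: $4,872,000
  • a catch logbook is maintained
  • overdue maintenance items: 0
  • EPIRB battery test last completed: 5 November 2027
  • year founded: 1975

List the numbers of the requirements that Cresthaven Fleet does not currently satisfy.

1. protection-and-indemnity coverage $325,000 < $350,000 → not met
2. catch logbook present → met
3. fire-extinguisher inspection 180 days ago vs limit 270 → met
4. stability assessment 40 days ago vs limit 30 → not met
5. licensed deck officers 2 ≥ 2 → met
6. condition 'carries more than 16 crew' holds; life-raft servicing 65 days ago vs limit 60 → not met
7. crew injury coverage $190,000 < $225,000 → not met
8. catch-reporting audit 49 days ago vs limit 60 → met
9. EPIRB battery test 41 days ago vs limit 45 → met
10. overdue maintenance items 0 ≤ 3 → met
11. hull inspection 83 days ago vs limit 90 → met
Not met: 1, 4, 6, 7

1, 4, 6, 7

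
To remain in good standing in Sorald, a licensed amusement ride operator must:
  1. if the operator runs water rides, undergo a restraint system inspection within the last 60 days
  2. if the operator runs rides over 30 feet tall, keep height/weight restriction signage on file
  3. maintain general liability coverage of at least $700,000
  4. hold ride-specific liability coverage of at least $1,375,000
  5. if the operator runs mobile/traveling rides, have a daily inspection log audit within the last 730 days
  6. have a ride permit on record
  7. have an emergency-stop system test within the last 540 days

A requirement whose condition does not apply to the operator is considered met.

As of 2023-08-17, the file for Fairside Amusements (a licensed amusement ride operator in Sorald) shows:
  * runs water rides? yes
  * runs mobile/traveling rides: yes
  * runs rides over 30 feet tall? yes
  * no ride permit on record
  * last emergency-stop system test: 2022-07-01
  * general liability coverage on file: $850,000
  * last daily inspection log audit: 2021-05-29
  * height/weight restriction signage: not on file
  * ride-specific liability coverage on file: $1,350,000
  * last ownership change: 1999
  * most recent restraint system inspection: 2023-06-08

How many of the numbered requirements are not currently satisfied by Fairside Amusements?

1. condition 'runs water rides' holds; restraint system inspection 70 days ago vs limit 60 → not met
2. condition 'runs rides over 30 feet tall' holds; height/weight restriction signage absent → not met
3. general liability coverage $850,000 ≥ $700,000 → met
4. ride-specific liability coverage $1,350,000 < $1,375,000 → not met
5. condition 'runs mobile/traveling rides' holds; daily inspection log audit 810 days ago vs limit 730 → not met
6. ride permit absent → not met
7. emergency-stop system test 412 days ago vs limit 540 → met
Not met: 5 of 7

5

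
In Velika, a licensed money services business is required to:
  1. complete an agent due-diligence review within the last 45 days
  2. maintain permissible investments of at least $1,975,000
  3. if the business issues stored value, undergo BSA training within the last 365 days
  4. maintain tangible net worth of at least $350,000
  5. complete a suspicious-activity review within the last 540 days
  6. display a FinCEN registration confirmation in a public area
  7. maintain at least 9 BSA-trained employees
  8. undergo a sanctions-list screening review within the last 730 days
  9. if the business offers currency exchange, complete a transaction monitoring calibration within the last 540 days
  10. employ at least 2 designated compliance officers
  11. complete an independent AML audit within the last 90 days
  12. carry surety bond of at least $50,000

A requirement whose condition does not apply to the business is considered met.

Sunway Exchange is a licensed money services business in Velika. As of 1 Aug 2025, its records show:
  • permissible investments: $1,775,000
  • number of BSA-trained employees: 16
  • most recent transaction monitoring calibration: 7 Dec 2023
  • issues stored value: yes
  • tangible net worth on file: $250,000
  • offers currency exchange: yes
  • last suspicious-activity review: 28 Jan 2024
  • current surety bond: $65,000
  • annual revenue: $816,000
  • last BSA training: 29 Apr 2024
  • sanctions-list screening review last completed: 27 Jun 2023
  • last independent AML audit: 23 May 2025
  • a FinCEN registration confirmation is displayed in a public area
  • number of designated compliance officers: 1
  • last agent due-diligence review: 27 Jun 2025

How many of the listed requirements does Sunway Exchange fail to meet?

1. agent due-diligence review 35 days ago vs limit 45 → met
2. permissible investments $1,775,000 < $1,975,000 → not met
3. condition 'issues stored value' holds; BSA training 459 days ago vs limit 365 → not met
4. tangible net worth $250,000 < $350,000 → not met
5. suspicious-activity review 551 days ago vs limit 540 → not met
6. FinCEN registration confirmation present → met
7. BSA-trained employees 16 ≥ 9 → met
8. sanctions-list screening review 766 days ago vs limit 730 → not met
9. condition 'offers currency exchange' holds; transaction monitoring calibration 603 days ago vs limit 540 → not met
10. designated compliance officers 1 < 2 → not met
11. independent AML audit 70 days ago vs limit 90 → met
12. surety bond $65,000 ≥ $50,000 → met
Not met: 7 of 12

7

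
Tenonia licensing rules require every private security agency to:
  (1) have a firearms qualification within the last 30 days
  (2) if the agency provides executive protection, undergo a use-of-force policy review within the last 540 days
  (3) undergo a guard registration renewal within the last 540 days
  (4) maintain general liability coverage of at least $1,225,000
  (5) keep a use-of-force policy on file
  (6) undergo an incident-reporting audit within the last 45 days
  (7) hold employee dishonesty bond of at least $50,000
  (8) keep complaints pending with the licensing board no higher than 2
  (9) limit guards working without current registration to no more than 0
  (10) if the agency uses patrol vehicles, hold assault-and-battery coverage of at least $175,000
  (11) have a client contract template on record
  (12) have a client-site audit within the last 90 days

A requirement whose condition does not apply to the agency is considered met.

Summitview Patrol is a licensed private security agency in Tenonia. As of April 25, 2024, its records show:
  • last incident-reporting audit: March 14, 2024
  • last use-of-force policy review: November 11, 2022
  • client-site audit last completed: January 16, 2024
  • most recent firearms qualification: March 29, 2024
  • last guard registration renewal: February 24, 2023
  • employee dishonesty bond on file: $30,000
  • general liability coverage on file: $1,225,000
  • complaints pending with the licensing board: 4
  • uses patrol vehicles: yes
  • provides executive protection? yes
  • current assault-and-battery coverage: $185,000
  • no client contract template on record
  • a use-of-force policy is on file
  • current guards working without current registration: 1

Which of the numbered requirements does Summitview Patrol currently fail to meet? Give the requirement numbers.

7, 8, 9, 11, 12

1. firearms qualification 27 days ago vs limit 30 → met
2. condition 'provides executive protection' holds; use-of-force policy review 531 days ago vs limit 540 → met
3. guard registration renewal 426 days ago vs limit 540 → met
4. general liability coverage $1,225,000 ≥ $1,225,000 → met
5. use-of-force policy present → met
6. incident-reporting audit 42 days ago vs limit 45 → met
7. employee dishonesty bond $30,000 < $50,000 → not met
8. complaints pending with the licensing board 4 > 2 → not met
9. guards working without current registration 1 > 0 → not met
10. condition 'uses patrol vehicles' holds; assault-and-battery coverage $185,000 ≥ $175,000 → met
11. client contract template absent → not met
12. client-site audit 100 days ago vs limit 90 → not met
Not met: 7, 8, 9, 11, 12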